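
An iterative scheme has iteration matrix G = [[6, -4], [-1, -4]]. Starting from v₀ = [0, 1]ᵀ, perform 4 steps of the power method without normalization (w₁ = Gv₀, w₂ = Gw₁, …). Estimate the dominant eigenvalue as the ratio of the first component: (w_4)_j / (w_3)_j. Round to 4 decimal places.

w1 = Gv₀ = (-4, -4)
w2 = Gw1 = (-8, 20)
w3 = Gw2 = (-128, -72)
w4 = Gw3 = (-480, 416)
Ratio at component: -480 / -128 = 3.7500

λ ≈ 3.7500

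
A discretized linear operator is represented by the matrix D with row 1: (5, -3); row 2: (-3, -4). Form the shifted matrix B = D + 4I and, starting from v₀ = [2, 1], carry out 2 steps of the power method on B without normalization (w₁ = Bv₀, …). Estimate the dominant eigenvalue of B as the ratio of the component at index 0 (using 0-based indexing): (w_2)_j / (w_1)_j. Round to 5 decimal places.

B = D + 4I has rows (9, -3); (-3, 0)
w1 = Bv₀ = (15, -6)
w2 = Bw1 = (153, -45)
Ratio: 153/15 = 10.20000

μ ≈ 10.20000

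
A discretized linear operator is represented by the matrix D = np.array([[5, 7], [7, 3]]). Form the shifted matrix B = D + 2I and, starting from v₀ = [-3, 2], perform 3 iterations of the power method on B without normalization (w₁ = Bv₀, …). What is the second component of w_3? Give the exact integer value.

B = D + 2I has rows (7, 7); (7, 5)
w1 = Bv₀ = (-7, -11)
w2 = Bw1 = (-126, -104)
w3 = Bw2 = (-1610, -1402)
Requested component of w3: -1402

-1402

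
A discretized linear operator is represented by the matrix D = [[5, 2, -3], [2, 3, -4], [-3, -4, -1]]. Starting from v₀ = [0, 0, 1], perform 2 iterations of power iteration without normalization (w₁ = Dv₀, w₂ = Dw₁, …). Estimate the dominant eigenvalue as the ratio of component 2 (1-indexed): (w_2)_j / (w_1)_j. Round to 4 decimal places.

w1 = Dv₀ = (-3, -4, -1)
w2 = Dw1 = (-20, -14, 26)
Ratio at component: -14 / -4 = 3.5000

3.5000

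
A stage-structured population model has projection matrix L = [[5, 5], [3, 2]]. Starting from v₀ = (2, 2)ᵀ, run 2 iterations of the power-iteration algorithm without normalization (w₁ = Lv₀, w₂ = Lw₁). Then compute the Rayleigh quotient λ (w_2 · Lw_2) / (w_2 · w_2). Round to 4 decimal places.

w1 = Lv₀ = (5·2 + 5·2; 3·2 + 2·2) = (20, 10)
w2 = Lw1 = (5·20 + 5·10; 3·20 + 2·10) = (150, 80)
Lw2 = (1150, 610)
w2·Lw2 = 150·1150 + 80·610 = 221300; w2·w2 = 150·150 + 80·80 = 28900
λ ≈ 221300/28900 = 7.6574

λ ≈ 7.6574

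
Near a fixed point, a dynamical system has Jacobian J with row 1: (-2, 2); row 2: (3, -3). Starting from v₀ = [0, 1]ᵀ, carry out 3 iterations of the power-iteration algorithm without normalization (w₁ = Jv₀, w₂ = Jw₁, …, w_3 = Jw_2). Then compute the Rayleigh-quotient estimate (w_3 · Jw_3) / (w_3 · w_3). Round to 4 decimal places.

w1 = Jv₀ = (2, -3)
w2 = Jw1 = (-10, 15)
w3 = Jw2 = (50, -75)
Jw3 = (-250, 375)
w3·Jw3 = 50·(-250) + (-75)·375 = -40625; w3·w3 = 50·50 + (-75)·(-75) = 8125
λ ≈ -40625/8125 = -5.0000

λ ≈ -5.0000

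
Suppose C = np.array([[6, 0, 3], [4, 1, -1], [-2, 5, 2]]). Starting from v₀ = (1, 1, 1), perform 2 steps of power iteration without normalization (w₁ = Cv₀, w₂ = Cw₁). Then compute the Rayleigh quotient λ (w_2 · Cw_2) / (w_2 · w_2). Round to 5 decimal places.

w1 = Cv₀ = (6·1 + 0·1 + 3·1; 4·1 + 1·1 + (-1)·1; (-2)·1 + 5·1 + 2·1) = (9, 4, 5)
w2 = Cw1 = (6·9 + 0·4 + 3·5; 4·9 + 1·4 + (-1)·5; (-2)·9 + 5·4 + 2·5) = (69, 35, 12)
Cw2 = (450, 299, 61)
w2·Cw2 = 69·450 + 35·299 + 12·61 = 42247; w2·w2 = 69·69 + 35·35 + 12·12 = 6130
λ ≈ 42247/6130 = 6.89184

λ ≈ 6.89184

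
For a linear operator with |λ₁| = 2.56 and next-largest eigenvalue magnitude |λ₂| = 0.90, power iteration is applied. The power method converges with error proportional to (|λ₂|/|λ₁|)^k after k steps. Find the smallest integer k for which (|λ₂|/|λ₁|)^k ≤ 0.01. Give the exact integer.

5

|λ₂/λ₁| = 0.90/2.56 = 0.35156
Need k ≥ ln(0.01) / ln(0.35156) = -4.6052 / -1.0454 ≈ 4.405
Smallest integer k satisfying the bound: 5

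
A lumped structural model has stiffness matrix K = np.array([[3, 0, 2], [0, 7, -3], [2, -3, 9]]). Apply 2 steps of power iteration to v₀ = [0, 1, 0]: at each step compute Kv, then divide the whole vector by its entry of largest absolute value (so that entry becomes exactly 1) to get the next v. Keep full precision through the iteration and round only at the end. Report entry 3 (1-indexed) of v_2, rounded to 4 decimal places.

-0.8276

Kv0 = (0.00000, 7.00000, -3.00000); divide by 7.00000 → v1 = (0.00000, 1.00000, -0.42857)
Kv1 = (-0.85714, 8.28571, -6.85714); divide by 8.28571 → v2 = (-0.10345, 1.00000, -0.82759)
Requested entry of v2: -48/58 = -0.8276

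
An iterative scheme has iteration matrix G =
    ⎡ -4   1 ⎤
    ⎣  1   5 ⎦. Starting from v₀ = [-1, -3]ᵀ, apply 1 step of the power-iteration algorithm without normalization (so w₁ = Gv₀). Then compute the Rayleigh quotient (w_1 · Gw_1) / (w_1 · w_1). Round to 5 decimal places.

4.84047

w1 = Gv₀ = ((-4)·(-1) + 1·(-3); 1·(-1) + 5·(-3)) = (1, -16)
Gw1 = (-20, -79)
w1·Gw1 = 1·(-20) + (-16)·(-79) = 1244; w1·w1 = 1·1 + (-16)·(-16) = 257
λ ≈ 1244/257 = 4.84047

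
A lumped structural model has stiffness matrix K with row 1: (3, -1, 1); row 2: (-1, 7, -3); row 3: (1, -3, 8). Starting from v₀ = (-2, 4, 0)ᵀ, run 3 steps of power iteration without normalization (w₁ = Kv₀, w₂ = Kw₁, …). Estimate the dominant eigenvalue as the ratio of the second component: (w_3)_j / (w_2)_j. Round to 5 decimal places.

9.70992

w1 = Kv₀ = (-10, 30, -14)
w2 = Kw1 = (-74, 262, -212)
w3 = Kw2 = (-696, 2544, -2556)
Ratio at component: 2544 / 262 = 9.70992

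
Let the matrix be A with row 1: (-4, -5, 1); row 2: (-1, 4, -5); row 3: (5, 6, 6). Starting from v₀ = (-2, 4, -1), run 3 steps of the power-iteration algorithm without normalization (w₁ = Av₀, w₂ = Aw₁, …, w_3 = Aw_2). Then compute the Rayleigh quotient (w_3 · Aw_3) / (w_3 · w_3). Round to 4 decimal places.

λ ≈ 5.6134

w1 = Av₀ = ((-4)·(-2) + (-5)·4 + 1·(-1); (-1)·(-2) + 4·4 + (-5)·(-1); 5·(-2) + 6·4 + 6·(-1)) = (-13, 23, 8)
w2 = Aw1 = ((-4)·(-13) + (-5)·23 + 1·8; (-1)·(-13) + 4·23 + (-5)·8; 5·(-13) + 6·23 + 6·8) = (-55, 65, 121)
w3 = Aw2 = (16, -290, 841)
Aw3 = (2227, -5381, 3386)
w3·Aw3 = 16·2227 + (-290)·(-5381) + 841·3386 = 4443748; w3·w3 = 16·16 + (-290)·(-290) + 841·841 = 791637
λ ≈ 4443748/791637 = 5.6134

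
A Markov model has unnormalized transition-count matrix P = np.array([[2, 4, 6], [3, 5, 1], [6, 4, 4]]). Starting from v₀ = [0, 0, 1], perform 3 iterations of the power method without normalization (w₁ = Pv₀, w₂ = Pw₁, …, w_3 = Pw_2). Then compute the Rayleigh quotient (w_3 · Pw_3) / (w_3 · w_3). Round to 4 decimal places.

w1 = Pv₀ = (6, 1, 4)
w2 = Pw1 = (40, 27, 56)
w3 = Pw2 = (524, 311, 572)
Pw3 = (5724, 3699, 6676)
w3·Pw3 = 524·5724 + 311·3699 + 572·6676 = 7968437; w3·w3 = 524·524 + 311·311 + 572·572 = 698481
λ ≈ 7968437/698481 = 11.4082

11.4082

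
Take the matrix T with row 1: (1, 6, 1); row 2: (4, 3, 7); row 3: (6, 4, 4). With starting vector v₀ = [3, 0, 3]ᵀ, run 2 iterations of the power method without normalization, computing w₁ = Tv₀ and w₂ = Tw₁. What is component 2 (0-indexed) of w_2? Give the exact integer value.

288

w1 = Tv₀ = (1·3 + 6·0 + 1·3; 4·3 + 3·0 + 7·3; 6·3 + 4·0 + 4·3) = (6, 33, 30)
w2 = Tw1 = (1·6 + 6·33 + 1·30; 4·6 + 3·33 + 7·30; 6·6 + 4·33 + 4·30) = (234, 333, 288)
The requested component of w2 is 288.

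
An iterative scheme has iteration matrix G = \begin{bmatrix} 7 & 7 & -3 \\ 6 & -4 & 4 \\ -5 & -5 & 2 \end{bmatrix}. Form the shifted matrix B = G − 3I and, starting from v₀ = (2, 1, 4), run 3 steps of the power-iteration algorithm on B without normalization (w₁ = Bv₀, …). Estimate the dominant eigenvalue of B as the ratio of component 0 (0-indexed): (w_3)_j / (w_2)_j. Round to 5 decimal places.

-1.24074

B = G − 3I has rows (4, 7, -3); (6, -7, 4); (-5, -5, -1)
w1 = Bv₀ = (4·2 + 7·1 + (-3)·4; 6·2 + (-7)·1 + 4·4; (-5)·2 + (-5)·1 + (-1)·4) = (3, 21, -19)
w2 = Bw1 = (4·3 + 7·21 + (-3)·(-19); 6·3 + (-7)·21 + 4·(-19); (-5)·3 + (-5)·21 + (-1)·(-19)) = (216, -205, -101)
w3 = Bw2 = (-268, 2327, 46)
Ratio: -268/216 = -1.24074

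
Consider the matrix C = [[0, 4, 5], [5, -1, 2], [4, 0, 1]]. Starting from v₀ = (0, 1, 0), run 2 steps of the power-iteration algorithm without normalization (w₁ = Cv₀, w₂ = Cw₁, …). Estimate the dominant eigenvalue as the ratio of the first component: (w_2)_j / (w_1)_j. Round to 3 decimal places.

-1.000

w1 = Cv₀ = (0·0 + 4·1 + 5·0; 5·0 + (-1)·1 + 2·0; 4·0 + 0·1 + 1·0) = (4, -1, 0)
w2 = Cw1 = (0·4 + 4·(-1) + 5·0; 5·4 + (-1)·(-1) + 2·0; 4·4 + 0·(-1) + 1·0) = (-4, 21, 16)
Ratio at component: -4 / 4 = -1.000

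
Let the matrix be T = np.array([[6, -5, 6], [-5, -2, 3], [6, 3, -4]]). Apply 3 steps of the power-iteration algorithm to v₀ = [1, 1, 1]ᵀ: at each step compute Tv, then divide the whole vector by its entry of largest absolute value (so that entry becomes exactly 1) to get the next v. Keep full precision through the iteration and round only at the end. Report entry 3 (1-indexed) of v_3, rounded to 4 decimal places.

Tv0 = (7.00000, -4.00000, 5.00000); divide by 7.00000 → v1 = (1.00000, -0.57143, 0.71429)
Tv1 = (13.14286, -1.71429, 1.42857); divide by 13.14286 → v2 = (1.00000, -0.13043, 0.10870)
Tv2 = (7.30435, -4.41304, 5.17391); divide by 7.30435 → v3 = (1.00000, -0.60417, 0.70833)
Requested entry of v3: 476/672 = 0.7083

0.7083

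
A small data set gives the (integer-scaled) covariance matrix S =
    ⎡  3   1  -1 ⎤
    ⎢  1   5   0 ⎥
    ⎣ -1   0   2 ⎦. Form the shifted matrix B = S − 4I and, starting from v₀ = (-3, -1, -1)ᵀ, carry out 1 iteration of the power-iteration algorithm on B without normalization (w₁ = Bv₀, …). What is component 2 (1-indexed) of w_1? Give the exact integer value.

B = S − 4I has rows (-1, 1, -1); (1, 1, 0); (-1, 0, -2)
w1 = Bv₀ = ((-1)·(-3) + 1·(-1) + (-1)·(-1); 1·(-3) + 1·(-1) + 0·(-1); (-1)·(-3) + 0·(-1) + (-2)·(-1)) = (3, -4, 5)
Requested component of w1: -4

-4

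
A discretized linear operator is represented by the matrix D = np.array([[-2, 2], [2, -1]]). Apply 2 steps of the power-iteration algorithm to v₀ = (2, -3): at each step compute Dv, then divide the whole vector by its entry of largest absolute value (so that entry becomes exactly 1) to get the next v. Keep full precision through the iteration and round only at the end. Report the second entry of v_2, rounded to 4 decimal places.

-0.7941

Dv0 = (-10.00000, 7.00000); divide by -10.00000 → v1 = (1.00000, -0.70000)
Dv1 = (-3.40000, 2.70000); divide by -3.40000 → v2 = (1.00000, -0.79412)
Requested entry of v2: -27/34 = -0.7941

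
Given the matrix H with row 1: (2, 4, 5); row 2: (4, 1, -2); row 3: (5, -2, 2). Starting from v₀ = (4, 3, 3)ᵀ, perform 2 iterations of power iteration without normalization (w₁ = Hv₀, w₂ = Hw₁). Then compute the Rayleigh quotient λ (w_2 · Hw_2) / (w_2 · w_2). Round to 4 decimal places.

w1 = Hv₀ = (2·4 + 4·3 + 5·3; 4·4 + 1·3 + (-2)·3; 5·4 + (-2)·3 + 2·3) = (35, 13, 20)
w2 = Hw1 = (2·35 + 4·13 + 5·20; 4·35 + 1·13 + (-2)·20; 5·35 + (-2)·13 + 2·20) = (222, 113, 189)
Hw2 = (1841, 623, 1262)
w2·Hw2 = 222·1841 + 113·623 + 189·1262 = 717619; w2·w2 = 222·222 + 113·113 + 189·189 = 97774
λ ≈ 717619/97774 = 7.3396

λ ≈ 7.3396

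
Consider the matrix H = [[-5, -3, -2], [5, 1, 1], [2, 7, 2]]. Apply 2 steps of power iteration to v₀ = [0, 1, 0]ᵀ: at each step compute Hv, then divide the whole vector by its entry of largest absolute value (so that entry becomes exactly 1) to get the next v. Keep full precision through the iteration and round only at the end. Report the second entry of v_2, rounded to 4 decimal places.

-0.4667

Hv0 = (-3.00000, 1.00000, 7.00000); divide by 7.00000 → v1 = (-0.42857, 0.14286, 1.00000)
Hv1 = (-0.28571, -1.00000, 2.14286); divide by 2.14286 → v2 = (-0.13333, -0.46667, 1.00000)
Requested entry of v2: -7/15 = -0.4667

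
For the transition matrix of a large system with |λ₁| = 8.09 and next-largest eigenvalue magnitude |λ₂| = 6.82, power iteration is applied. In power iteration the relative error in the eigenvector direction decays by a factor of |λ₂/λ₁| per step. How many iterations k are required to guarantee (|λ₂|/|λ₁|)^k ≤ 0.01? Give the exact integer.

|λ₂/λ₁| = 6.82/8.09 = 0.84302
Need k ≥ ln(0.01) / ln(0.84302) = -4.6052 / -0.1708 ≈ 26.967
Smallest integer k satisfying the bound: 27

27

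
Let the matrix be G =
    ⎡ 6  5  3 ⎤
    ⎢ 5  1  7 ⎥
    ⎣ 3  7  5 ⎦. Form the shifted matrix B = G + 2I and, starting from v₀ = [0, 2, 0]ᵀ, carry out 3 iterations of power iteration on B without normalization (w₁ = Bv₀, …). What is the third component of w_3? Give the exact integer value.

B = G + 2I has rows (8, 5, 3); (5, 3, 7); (3, 7, 7)
w1 = Bv₀ = (8·0 + 5·2 + 3·0; 5·0 + 3·2 + 7·0; 3·0 + 7·2 + 7·0) = (10, 6, 14)
w2 = Bw1 = (8·10 + 5·6 + 3·14; 5·10 + 3·6 + 7·14; 3·10 + 7·6 + 7·14) = (152, 166, 170)
w3 = Bw2 = (2556, 2448, 2808)
Requested component of w3: 2808

2808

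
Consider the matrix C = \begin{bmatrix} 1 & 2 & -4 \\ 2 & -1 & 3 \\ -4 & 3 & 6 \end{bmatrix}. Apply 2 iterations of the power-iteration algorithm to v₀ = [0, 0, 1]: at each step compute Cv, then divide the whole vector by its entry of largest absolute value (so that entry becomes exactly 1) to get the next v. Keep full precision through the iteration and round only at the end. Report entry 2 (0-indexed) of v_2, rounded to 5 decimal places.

1.00000

Cv0 = (-4.000000, 3.000000, 6.000000); divide by 6.000000 → v1 = (-0.666667, 0.500000, 1.000000)
Cv1 = (-3.666667, 1.166667, 10.166667); divide by 10.166667 → v2 = (-0.360656, 0.114754, 1.000000)
Requested entry of v2: 61/61 = 1.00000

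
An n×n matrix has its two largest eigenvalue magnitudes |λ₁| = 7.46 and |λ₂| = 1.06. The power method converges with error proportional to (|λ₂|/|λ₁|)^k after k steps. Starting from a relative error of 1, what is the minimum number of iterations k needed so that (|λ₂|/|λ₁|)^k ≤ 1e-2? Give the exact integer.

3

|λ₂/λ₁| = 1.06/7.46 = 0.14209
Need k ≥ ln(1e-2) / ln(0.14209) = -4.6052 / -1.9513 ≈ 2.360
Smallest integer k satisfying the bound: 3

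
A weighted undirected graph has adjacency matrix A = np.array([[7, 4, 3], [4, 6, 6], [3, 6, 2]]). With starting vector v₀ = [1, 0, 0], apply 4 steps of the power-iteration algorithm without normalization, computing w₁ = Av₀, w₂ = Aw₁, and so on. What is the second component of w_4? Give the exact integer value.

w1 = Av₀ = (7·1 + 4·0 + 3·0; 4·1 + 6·0 + 6·0; 3·1 + 6·0 + 2·0) = (7, 4, 3)
w2 = Aw1 = (7·7 + 4·4 + 3·3; 4·7 + 6·4 + 6·3; 3·7 + 6·4 + 2·3) = (74, 70, 51)
w3 = Aw2 = (951, 1022, 744)
w4 = Aw3 = (12977, 14400, 10473)
The requested component of w4 is 14400.

14400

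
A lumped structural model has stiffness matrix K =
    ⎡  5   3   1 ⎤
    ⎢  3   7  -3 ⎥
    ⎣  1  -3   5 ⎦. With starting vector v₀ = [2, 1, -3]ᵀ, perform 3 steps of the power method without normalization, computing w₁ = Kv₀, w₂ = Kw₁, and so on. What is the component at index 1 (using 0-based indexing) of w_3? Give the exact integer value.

w1 = Kv₀ = (10, 22, -16)
w2 = Kw1 = (100, 232, -136)
w3 = Kw2 = (1060, 2332, -1276)
The requested component of w3 is 2332.

2332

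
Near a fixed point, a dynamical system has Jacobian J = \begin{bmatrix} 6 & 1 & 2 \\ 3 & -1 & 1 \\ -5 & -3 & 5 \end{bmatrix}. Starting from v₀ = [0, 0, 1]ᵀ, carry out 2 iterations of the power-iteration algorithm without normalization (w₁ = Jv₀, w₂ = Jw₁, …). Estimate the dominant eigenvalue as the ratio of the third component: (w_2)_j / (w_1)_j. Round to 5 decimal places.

λ ≈ 2.40000

w1 = Jv₀ = (2, 1, 5)
w2 = Jw1 = (23, 10, 12)
Ratio at component: 12 / 5 = 2.40000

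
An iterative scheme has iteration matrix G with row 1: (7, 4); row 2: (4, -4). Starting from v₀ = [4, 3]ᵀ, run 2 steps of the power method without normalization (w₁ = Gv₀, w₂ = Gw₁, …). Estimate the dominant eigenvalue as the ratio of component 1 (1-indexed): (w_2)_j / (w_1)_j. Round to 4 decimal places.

λ ≈ 7.4000

w1 = Gv₀ = (7·4 + 4·3; 4·4 + (-4)·3) = (40, 4)
w2 = Gw1 = (7·40 + 4·4; 4·40 + (-4)·4) = (296, 144)
Ratio at component: 296 / 40 = 7.4000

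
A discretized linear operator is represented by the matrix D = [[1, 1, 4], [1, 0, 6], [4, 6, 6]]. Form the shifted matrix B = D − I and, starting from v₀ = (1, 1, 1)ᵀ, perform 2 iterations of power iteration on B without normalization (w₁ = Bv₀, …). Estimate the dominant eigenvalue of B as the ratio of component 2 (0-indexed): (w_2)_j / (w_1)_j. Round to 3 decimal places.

B = D − I has rows (0, 1, 4); (1, -1, 6); (4, 6, 5)
w1 = Bv₀ = (5, 6, 15)
w2 = Bw1 = (66, 89, 131)
Ratio: 131/15 = 8.733

μ ≈ 8.733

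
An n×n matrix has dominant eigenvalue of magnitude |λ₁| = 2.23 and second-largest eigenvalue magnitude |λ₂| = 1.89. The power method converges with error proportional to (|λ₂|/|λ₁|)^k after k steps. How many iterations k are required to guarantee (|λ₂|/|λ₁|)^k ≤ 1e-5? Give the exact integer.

|λ₂/λ₁| = 1.89/2.23 = 0.84753
Need k ≥ ln(1e-5) / ln(0.84753) = -11.5129 / -0.1654 ≈ 69.596
Smallest integer k satisfying the bound: 70

70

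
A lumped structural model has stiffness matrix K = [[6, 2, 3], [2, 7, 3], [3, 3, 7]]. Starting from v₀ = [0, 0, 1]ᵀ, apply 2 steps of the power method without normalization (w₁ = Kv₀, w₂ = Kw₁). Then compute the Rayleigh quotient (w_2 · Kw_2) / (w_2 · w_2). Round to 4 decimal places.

w1 = Kv₀ = (3, 3, 7)
w2 = Kw1 = (45, 48, 67)
Kw2 = (567, 627, 748)
w2·Kw2 = 45·567 + 48·627 + 67·748 = 105727; w2·w2 = 45·45 + 48·48 + 67·67 = 8818
λ ≈ 105727/8818 = 11.9899

λ ≈ 11.9899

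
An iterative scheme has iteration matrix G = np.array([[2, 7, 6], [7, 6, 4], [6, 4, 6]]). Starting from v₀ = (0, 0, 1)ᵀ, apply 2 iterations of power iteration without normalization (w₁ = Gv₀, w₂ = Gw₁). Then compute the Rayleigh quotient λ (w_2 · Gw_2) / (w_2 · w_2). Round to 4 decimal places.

w1 = Gv₀ = (2·0 + 7·0 + 6·1; 7·0 + 6·0 + 4·1; 6·0 + 4·0 + 6·1) = (6, 4, 6)
w2 = Gw1 = (2·6 + 7·4 + 6·6; 7·6 + 6·4 + 4·6; 6·6 + 4·4 + 6·6) = (76, 90, 88)
Gw2 = (1310, 1424, 1344)
w2·Gw2 = 76·1310 + 90·1424 + 88·1344 = 345992; w2·w2 = 76·76 + 90·90 + 88·88 = 21620
λ ≈ 345992/21620 = 16.0033

λ ≈ 16.0033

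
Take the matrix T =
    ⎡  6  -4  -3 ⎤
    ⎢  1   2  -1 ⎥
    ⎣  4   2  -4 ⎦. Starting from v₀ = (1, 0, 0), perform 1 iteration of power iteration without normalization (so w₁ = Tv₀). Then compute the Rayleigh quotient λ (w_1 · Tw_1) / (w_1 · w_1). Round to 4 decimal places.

w1 = Tv₀ = (6·1 + (-4)·0 + (-3)·0; 1·1 + 2·0 + (-1)·0; 4·1 + 2·0 + (-4)·0) = (6, 1, 4)
Tw1 = (20, 4, 10)
w1·Tw1 = 6·20 + 1·4 + 4·10 = 164; w1·w1 = 6·6 + 1·1 + 4·4 = 53
λ ≈ 164/53 = 3.0943

λ ≈ 3.0943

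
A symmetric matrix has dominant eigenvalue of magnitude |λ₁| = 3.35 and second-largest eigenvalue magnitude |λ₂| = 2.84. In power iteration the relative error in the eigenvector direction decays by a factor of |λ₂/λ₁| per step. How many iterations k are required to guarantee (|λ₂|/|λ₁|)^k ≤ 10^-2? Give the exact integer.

|λ₂/λ₁| = 2.84/3.35 = 0.84776
Need k ≥ ln(10^-2) / ln(0.84776) = -4.6052 / -0.1652 ≈ 27.884
Smallest integer k satisfying the bound: 28

28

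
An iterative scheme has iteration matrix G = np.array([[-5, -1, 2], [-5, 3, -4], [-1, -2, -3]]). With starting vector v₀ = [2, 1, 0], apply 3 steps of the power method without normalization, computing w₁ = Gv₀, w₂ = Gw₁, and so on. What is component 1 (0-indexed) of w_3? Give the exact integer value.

-268

w1 = Gv₀ = ((-5)·2 + (-1)·1 + 2·0; (-5)·2 + 3·1 + (-4)·0; (-1)·2 + (-2)·1 + (-3)·0) = (-11, -7, -4)
w2 = Gw1 = ((-5)·(-11) + (-1)·(-7) + 2·(-4); (-5)·(-11) + 3·(-7) + (-4)·(-4); (-1)·(-11) + (-2)·(-7) + (-3)·(-4)) = (54, 50, 37)
w3 = Gw2 = (-246, -268, -265)
The requested component of w3 is -268.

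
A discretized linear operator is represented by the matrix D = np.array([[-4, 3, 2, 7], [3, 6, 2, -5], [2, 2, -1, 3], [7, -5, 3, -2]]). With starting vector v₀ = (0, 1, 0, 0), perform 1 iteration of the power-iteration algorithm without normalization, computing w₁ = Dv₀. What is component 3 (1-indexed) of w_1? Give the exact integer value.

2

w1 = Dv₀ = ((-4)·0 + 3·1 + 2·0 + 7·0; 3·0 + 6·1 + 2·0 + (-5)·0; 2·0 + 2·1 + (-1)·0 + 3·0; 7·0 + (-5)·1 + 3·0 + (-2)·0) = (3, 6, 2, -5)
The requested component of w1 is 2.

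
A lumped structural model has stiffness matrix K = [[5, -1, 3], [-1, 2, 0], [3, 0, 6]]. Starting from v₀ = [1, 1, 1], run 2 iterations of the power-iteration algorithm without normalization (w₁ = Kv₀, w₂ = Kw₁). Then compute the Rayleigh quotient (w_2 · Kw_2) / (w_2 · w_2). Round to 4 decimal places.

8.5866

w1 = Kv₀ = (7, 1, 9)
w2 = Kw1 = (61, -5, 75)
Kw2 = (535, -71, 633)
w2·Kw2 = 61·535 + (-5)·(-71) + 75·633 = 80465; w2·w2 = 61·61 + (-5)·(-5) + 75·75 = 9371
λ ≈ 80465/9371 = 8.5866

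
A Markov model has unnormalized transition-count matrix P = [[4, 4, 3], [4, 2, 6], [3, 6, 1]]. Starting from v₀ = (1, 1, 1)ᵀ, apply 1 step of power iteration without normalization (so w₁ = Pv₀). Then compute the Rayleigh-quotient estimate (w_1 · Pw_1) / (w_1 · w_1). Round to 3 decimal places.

11.036

w1 = Pv₀ = (4·1 + 4·1 + 3·1; 4·1 + 2·1 + 6·1; 3·1 + 6·1 + 1·1) = (11, 12, 10)
Pw1 = (122, 128, 115)
w1·Pw1 = 11·122 + 12·128 + 10·115 = 4028; w1·w1 = 11·11 + 12·12 + 10·10 = 365
λ ≈ 4028/365 = 11.036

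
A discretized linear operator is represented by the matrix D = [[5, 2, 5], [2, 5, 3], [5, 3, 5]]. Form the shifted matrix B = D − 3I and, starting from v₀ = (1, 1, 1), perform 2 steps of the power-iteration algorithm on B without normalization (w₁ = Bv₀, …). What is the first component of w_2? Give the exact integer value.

82

B = D − 3I has rows (2, 2, 5); (2, 2, 3); (5, 3, 2)
w1 = Bv₀ = (2·1 + 2·1 + 5·1; 2·1 + 2·1 + 3·1; 5·1 + 3·1 + 2·1) = (9, 7, 10)
w2 = Bw1 = (2·9 + 2·7 + 5·10; 2·9 + 2·7 + 3·10; 5·9 + 3·7 + 2·10) = (82, 62, 86)
Requested component of w2: 82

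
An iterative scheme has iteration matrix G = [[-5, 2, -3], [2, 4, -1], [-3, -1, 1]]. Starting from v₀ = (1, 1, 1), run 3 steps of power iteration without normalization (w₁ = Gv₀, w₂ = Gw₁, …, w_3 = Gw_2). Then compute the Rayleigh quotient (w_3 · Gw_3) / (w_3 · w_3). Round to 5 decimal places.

-5.29937

w1 = Gv₀ = ((-5)·1 + 2·1 + (-3)·1; 2·1 + 4·1 + (-1)·1; (-3)·1 + (-1)·1 + 1·1) = (-6, 5, -3)
w2 = Gw1 = ((-5)·(-6) + 2·5 + (-3)·(-3); 2·(-6) + 4·5 + (-1)·(-3); (-3)·(-6) + (-1)·5 + 1·(-3)) = (49, 11, 10)
w3 = Gw2 = (-253, 132, -148)
Gw3 = (1973, 170, 479)
w3·Gw3 = (-253)·1973 + 132·170 + (-148)·479 = -547621; w3·w3 = (-253)·(-253) + 132·132 + (-148)·(-148) = 103337
λ ≈ -547621/103337 = -5.29937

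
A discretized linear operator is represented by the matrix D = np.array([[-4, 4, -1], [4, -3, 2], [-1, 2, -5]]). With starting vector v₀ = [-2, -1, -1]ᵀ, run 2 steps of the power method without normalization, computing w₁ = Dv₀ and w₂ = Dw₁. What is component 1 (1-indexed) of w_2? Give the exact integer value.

-53

w1 = Dv₀ = (5, -7, 5)
w2 = Dw1 = (-53, 51, -44)
The requested component of w2 is -53.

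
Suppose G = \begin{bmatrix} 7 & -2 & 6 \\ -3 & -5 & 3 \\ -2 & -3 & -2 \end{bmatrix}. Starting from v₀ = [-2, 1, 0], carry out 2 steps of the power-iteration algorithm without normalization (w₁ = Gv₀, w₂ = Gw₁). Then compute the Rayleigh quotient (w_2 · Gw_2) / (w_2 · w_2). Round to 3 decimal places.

w1 = Gv₀ = (-16, 1, 1)
w2 = Gw1 = (-108, 46, 27)
Gw2 = (-686, 175, 24)
w2·Gw2 = (-108)·(-686) + 46·175 + 27·24 = 82786; w2·w2 = (-108)·(-108) + 46·46 + 27·27 = 14509
λ ≈ 82786/14509 = 5.706

5.706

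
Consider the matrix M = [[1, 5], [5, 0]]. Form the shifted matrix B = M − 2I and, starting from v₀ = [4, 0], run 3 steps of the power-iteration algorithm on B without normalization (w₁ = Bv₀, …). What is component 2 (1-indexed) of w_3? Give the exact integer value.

640

B = M − 2I has rows (-1, 5); (5, -2)
w1 = Bv₀ = (-4, 20)
w2 = Bw1 = (104, -60)
w3 = Bw2 = (-404, 640)
Requested component of w3: 640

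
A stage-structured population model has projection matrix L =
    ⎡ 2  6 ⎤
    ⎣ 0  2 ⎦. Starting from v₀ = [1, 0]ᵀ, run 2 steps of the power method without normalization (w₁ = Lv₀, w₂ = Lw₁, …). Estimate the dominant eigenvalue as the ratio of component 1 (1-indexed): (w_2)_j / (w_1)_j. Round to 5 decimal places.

w1 = Lv₀ = (2·1 + 6·0; 0·1 + 2·0) = (2, 0)
w2 = Lw1 = (2·2 + 6·0; 0·2 + 2·0) = (4, 0)
Ratio at component: 4 / 2 = 2.00000

λ ≈ 2.00000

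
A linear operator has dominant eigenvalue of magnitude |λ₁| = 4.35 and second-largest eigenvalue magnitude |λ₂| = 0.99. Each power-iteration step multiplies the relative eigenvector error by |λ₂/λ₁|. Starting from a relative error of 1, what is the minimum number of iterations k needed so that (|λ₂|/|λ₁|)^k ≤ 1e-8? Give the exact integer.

|λ₂/λ₁| = 0.99/4.35 = 0.22759
Need k ≥ ln(1e-8) / ln(0.22759) = -18.4207 / -1.4802 ≈ 12.445
Smallest integer k satisfying the bound: 13

13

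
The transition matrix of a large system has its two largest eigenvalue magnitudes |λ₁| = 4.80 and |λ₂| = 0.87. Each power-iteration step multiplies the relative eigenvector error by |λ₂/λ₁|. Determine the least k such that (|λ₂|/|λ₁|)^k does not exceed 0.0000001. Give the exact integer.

10

|λ₂/λ₁| = 0.87/4.80 = 0.18125
Need k ≥ ln(0.0000001) / ln(0.18125) = -16.1181 / -1.7079 ≈ 9.437
Smallest integer k satisfying the bound: 10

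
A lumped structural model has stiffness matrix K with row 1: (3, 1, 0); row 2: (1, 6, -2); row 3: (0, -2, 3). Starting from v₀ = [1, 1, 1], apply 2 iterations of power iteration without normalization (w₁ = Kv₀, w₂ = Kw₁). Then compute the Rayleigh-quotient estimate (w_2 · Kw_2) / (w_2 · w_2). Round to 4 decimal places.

λ ≈ 6.7122

w1 = Kv₀ = (3·1 + 1·1 + 0·1; 1·1 + 6·1 + (-2)·1; 0·1 + (-2)·1 + 3·1) = (4, 5, 1)
w2 = Kw1 = (3·4 + 1·5 + 0·1; 1·4 + 6·5 + (-2)·1; 0·4 + (-2)·5 + 3·1) = (17, 32, -7)
Kw2 = (83, 223, -85)
w2·Kw2 = 17·83 + 32·223 + (-7)·(-85) = 9142; w2·w2 = 17·17 + 32·32 + (-7)·(-7) = 1362
λ ≈ 9142/1362 = 6.7122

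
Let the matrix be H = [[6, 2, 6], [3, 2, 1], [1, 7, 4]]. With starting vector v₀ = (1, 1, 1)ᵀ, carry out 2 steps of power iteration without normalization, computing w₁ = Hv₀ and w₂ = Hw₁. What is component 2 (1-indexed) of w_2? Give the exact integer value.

w1 = Hv₀ = (6·1 + 2·1 + 6·1; 3·1 + 2·1 + 1·1; 1·1 + 7·1 + 4·1) = (14, 6, 12)
w2 = Hw1 = (6·14 + 2·6 + 6·12; 3·14 + 2·6 + 1·12; 1·14 + 7·6 + 4·12) = (168, 66, 104)
The requested component of w2 is 66.

66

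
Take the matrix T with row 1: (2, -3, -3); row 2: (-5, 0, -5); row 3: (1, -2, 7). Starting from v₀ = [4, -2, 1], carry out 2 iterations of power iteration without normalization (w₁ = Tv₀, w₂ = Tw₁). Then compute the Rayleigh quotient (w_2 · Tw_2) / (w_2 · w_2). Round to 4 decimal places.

λ ≈ 8.1886

w1 = Tv₀ = (2·4 + (-3)·(-2) + (-3)·1; (-5)·4 + 0·(-2) + (-5)·1; 1·4 + (-2)·(-2) + 7·1) = (11, -25, 15)
w2 = Tw1 = (2·11 + (-3)·(-25) + (-3)·15; (-5)·11 + 0·(-25) + (-5)·15; 1·11 + (-2)·(-25) + 7·15) = (52, -130, 166)
Tw2 = (-4, -1090, 1474)
w2·Tw2 = 52·(-4) + (-130)·(-1090) + 166·1474 = 386176; w2·w2 = 52·52 + (-130)·(-130) + 166·166 = 47160
λ ≈ 386176/47160 = 8.1886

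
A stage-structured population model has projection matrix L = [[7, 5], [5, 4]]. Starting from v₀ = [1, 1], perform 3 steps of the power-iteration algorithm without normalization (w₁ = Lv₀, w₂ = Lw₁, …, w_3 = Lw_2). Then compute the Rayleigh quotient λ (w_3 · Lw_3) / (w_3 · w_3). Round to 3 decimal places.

w1 = Lv₀ = (7·1 + 5·1; 5·1 + 4·1) = (12, 9)
w2 = Lw1 = (7·12 + 5·9; 5·12 + 4·9) = (129, 96)
w3 = Lw2 = (1383, 1029)
Lw3 = (14826, 11031)
w3·Lw3 = 1383·14826 + 1029·11031 = 31855257; w3·w3 = 1383·1383 + 1029·1029 = 2971530
λ ≈ 31855257/2971530 = 10.720

λ ≈ 10.720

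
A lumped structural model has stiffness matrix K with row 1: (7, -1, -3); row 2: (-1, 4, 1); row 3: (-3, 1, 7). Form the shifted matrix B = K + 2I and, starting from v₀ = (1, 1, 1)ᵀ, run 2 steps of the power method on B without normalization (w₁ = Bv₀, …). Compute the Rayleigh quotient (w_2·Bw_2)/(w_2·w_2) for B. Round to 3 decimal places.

B = K + 2I has rows (9, -1, -3); (-1, 6, 1); (-3, 1, 9)
w1 = Bv₀ = (5, 6, 7)
w2 = Bw1 = (18, 38, 54)
Bw2 = (-38, 264, 470)
w2·Bw2 = 34728; w2·w2 = 4684; μ ≈ 34728/4684 = 7.414

μ ≈ 7.414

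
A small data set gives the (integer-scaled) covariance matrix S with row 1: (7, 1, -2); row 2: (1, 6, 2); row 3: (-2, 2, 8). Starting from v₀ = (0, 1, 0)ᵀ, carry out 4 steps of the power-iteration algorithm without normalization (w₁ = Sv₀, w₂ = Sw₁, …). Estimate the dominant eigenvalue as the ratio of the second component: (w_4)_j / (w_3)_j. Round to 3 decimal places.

λ ≈ 7.941

w1 = Sv₀ = (1, 6, 2)
w2 = Sw1 = (9, 41, 26)
w3 = Sw2 = (52, 307, 272)
w4 = Sw3 = (127, 2438, 2686)
Ratio at component: 2438 / 307 = 7.941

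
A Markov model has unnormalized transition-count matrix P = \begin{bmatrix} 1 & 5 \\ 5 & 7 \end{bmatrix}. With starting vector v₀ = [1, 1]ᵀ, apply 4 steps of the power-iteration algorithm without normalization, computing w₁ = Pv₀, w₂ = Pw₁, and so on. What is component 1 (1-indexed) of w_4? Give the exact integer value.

w1 = Pv₀ = (6, 12)
w2 = Pw1 = (66, 114)
w3 = Pw2 = (636, 1128)
w4 = Pw3 = (6276, 11076)
The requested component of w4 is 6276.

6276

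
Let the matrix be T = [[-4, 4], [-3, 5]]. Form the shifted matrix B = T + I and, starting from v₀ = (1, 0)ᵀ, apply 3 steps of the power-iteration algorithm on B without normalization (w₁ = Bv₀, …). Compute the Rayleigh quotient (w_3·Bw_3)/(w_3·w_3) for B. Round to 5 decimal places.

μ ≈ 4.05882

B = T + I has rows (-3, 4); (-3, 6)
w1 = Bv₀ = ((-3)·1 + 4·0; (-3)·1 + 6·0) = (-3, -3)
w2 = Bw1 = ((-3)·(-3) + 4·(-3); (-3)·(-3) + 6·(-3)) = (-3, -9)
w3 = Bw2 = (-27, -45)
Bw3 = (-99, -189)
w3·Bw3 = 11178; w3·w3 = 2754; μ ≈ 11178/2754 = 4.05882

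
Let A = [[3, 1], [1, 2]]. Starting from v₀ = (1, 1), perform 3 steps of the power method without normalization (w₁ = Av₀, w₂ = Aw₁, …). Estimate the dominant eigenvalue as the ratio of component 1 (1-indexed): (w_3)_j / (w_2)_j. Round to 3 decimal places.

3.667

w1 = Av₀ = (3·1 + 1·1; 1·1 + 2·1) = (4, 3)
w2 = Aw1 = (3·4 + 1·3; 1·4 + 2·3) = (15, 10)
w3 = Aw2 = (55, 35)
Ratio at component: 55 / 15 = 3.667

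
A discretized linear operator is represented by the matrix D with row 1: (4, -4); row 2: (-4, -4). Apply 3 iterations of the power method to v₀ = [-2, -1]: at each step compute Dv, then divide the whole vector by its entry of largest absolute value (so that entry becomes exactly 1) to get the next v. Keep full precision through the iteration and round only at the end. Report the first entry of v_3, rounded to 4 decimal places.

-0.3333

Dv0 = (-4.00000, 12.00000); divide by 12.00000 → v1 = (-0.33333, 1.00000)
Dv1 = (-5.33333, -2.66667); divide by -5.33333 → v2 = (1.00000, 0.50000)
Dv2 = (2.00000, -6.00000); divide by -6.00000 → v3 = (-0.33333, 1.00000)
Requested entry of v3: -128/384 = -0.3333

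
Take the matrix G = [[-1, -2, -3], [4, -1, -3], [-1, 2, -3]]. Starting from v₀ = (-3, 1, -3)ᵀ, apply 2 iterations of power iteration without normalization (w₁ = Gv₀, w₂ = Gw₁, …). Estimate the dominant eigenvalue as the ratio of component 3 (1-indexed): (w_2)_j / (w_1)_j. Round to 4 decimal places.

λ ≈ -4.2857

w1 = Gv₀ = (10, -4, 14)
w2 = Gw1 = (-44, 2, -60)
Ratio at component: -60 / 14 = -4.2857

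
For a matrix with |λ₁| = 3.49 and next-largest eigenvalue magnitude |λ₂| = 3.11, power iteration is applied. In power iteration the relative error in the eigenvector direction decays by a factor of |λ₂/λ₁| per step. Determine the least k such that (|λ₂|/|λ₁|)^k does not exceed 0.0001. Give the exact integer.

80

|λ₂/λ₁| = 3.11/3.49 = 0.89112
Need k ≥ ln(0.0001) / ln(0.89112) = -9.2103 / -0.1153 ≈ 79.896
Smallest integer k satisfying the bound: 80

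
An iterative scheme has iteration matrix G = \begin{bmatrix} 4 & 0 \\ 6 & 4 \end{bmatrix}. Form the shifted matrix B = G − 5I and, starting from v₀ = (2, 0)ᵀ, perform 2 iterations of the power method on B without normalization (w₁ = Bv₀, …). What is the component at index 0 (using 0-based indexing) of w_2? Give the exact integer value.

B = G − 5I has rows (-1, 0); (6, -1)
w1 = Bv₀ = ((-1)·2 + 0·0; 6·2 + (-1)·0) = (-2, 12)
w2 = Bw1 = ((-1)·(-2) + 0·12; 6·(-2) + (-1)·12) = (2, -24)
Requested component of w2: 2

2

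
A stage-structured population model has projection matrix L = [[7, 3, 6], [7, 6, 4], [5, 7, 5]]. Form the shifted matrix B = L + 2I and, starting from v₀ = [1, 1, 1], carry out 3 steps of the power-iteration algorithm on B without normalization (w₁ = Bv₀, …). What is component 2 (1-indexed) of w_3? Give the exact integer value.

B = L + 2I has rows (9, 3, 6); (7, 8, 4); (5, 7, 7)
w1 = Bv₀ = (9·1 + 3·1 + 6·1; 7·1 + 8·1 + 4·1; 5·1 + 7·1 + 7·1) = (18, 19, 19)
w2 = Bw1 = (9·18 + 3·19 + 6·19; 7·18 + 8·19 + 4·19; 5·18 + 7·19 + 7·19) = (333, 354, 356)
w3 = Bw2 = (6195, 6587, 6635)
Requested component of w3: 6587

6587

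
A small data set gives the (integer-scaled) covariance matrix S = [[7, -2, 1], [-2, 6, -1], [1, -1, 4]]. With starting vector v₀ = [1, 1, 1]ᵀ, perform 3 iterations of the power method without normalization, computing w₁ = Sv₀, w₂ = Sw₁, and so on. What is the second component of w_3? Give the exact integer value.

w1 = Sv₀ = (7·1 + (-2)·1 + 1·1; (-2)·1 + 6·1 + (-1)·1; 1·1 + (-1)·1 + 4·1) = (6, 3, 4)
w2 = Sw1 = (7·6 + (-2)·3 + 1·4; (-2)·6 + 6·3 + (-1)·4; 1·6 + (-1)·3 + 4·4) = (40, 2, 19)
w3 = Sw2 = (295, -87, 114)
The requested component of w3 is -87.

-87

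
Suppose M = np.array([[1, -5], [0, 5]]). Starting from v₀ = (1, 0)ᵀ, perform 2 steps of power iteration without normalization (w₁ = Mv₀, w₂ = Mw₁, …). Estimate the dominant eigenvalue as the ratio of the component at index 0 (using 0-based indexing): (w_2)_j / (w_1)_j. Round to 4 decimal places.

λ ≈ 1.0000

w1 = Mv₀ = (1·1 + (-5)·0; 0·1 + 5·0) = (1, 0)
w2 = Mw1 = (1·1 + (-5)·0; 0·1 + 5·0) = (1, 0)
Ratio at component: 1 / 1 = 1.0000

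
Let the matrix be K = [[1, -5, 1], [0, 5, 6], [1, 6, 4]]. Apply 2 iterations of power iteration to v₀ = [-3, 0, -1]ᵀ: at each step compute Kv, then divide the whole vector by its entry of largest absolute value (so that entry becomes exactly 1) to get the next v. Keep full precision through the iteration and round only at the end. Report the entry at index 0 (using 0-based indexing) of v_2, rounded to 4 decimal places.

-0.2639

Kv0 = (-4.00000, -6.00000, -7.00000); divide by -7.00000 → v1 = (0.57143, 0.85714, 1.00000)
Kv1 = (-2.71429, 10.28571, 9.71429); divide by 10.28571 → v2 = (-0.26389, 1.00000, 0.94444)
Requested entry of v2: 19/-72 = -0.2639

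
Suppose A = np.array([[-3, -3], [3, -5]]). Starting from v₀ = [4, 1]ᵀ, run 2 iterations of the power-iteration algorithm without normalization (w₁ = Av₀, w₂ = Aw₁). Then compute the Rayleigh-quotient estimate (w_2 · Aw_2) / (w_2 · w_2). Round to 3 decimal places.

-4.835

w1 = Av₀ = ((-3)·4 + (-3)·1; 3·4 + (-5)·1) = (-15, 7)
w2 = Aw1 = ((-3)·(-15) + (-3)·7; 3·(-15) + (-5)·7) = (24, -80)
Aw2 = (168, 472)
w2·Aw2 = 24·168 + (-80)·472 = -33728; w2·w2 = 24·24 + (-80)·(-80) = 6976
λ ≈ -33728/6976 = -4.835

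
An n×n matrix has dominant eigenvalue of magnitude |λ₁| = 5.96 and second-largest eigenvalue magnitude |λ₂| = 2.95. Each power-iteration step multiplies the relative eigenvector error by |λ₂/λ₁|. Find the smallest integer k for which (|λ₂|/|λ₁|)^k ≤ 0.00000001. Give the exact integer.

|λ₂/λ₁| = 2.95/5.96 = 0.49497
Need k ≥ ln(0.00000001) / ln(0.49497) = -18.4207 / -0.7033 ≈ 26.193
Smallest integer k satisfying the bound: 27

27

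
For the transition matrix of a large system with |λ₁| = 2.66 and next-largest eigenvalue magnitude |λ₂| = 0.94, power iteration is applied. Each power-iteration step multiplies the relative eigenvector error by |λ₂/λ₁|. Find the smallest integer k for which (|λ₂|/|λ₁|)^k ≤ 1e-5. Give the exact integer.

12

|λ₂/λ₁| = 0.94/2.66 = 0.35338
Need k ≥ ln(1e-5) / ln(0.35338) = -11.5129 / -1.0402 ≈ 11.068
Smallest integer k satisfying the bound: 12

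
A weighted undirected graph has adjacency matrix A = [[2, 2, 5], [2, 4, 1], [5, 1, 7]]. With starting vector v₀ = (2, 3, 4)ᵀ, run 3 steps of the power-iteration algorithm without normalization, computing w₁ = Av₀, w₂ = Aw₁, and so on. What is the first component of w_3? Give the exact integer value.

w1 = Av₀ = (2·2 + 2·3 + 5·4; 2·2 + 4·3 + 1·4; 5·2 + 1·3 + 7·4) = (30, 20, 41)
w2 = Aw1 = (2·30 + 2·20 + 5·41; 2·30 + 4·20 + 1·41; 5·30 + 1·20 + 7·41) = (305, 181, 457)
w3 = Aw2 = (3257, 1791, 4905)
The requested component of w3 is 3257.

3257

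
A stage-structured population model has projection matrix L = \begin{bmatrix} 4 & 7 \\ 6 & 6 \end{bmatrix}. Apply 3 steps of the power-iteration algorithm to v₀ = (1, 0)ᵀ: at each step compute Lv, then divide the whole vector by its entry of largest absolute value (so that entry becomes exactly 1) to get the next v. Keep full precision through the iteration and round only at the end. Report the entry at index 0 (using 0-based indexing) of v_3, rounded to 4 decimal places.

0.9209

Lv0 = (4.00000, 6.00000); divide by 6.00000 → v1 = (0.66667, 1.00000)
Lv1 = (9.66667, 10.00000); divide by 10.00000 → v2 = (0.96667, 1.00000)
Lv2 = (10.86667, 11.80000); divide by 11.80000 → v3 = (0.92090, 1.00000)
Requested entry of v3: 652/708 = 0.9209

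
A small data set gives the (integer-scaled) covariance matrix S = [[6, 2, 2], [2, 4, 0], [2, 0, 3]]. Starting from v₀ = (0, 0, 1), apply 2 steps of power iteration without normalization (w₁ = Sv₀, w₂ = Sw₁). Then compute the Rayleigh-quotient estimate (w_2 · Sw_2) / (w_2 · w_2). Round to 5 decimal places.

w1 = Sv₀ = (6·0 + 2·0 + 2·1; 2·0 + 4·0 + 0·1; 2·0 + 0·0 + 3·1) = (2, 0, 3)
w2 = Sw1 = (6·2 + 2·0 + 2·3; 2·2 + 4·0 + 0·3; 2·2 + 0·0 + 3·3) = (18, 4, 13)
Sw2 = (142, 52, 75)
w2·Sw2 = 18·142 + 4·52 + 13·75 = 3739; w2·w2 = 18·18 + 4·4 + 13·13 = 509
λ ≈ 3739/509 = 7.34578

λ ≈ 7.34578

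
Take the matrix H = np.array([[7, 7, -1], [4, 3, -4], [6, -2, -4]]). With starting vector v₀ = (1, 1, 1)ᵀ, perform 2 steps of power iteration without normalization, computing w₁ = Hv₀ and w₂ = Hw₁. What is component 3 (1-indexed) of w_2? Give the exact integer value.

w1 = Hv₀ = (13, 3, 0)
w2 = Hw1 = (112, 61, 72)
The requested component of w2 is 72.

72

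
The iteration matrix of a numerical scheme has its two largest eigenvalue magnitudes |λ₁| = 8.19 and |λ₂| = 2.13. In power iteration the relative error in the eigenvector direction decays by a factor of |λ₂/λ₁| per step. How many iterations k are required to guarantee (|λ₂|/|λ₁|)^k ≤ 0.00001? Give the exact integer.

9

|λ₂/λ₁| = 2.13/8.19 = 0.26007
Need k ≥ ln(0.00001) / ln(0.26007) = -11.5129 / -1.3468 ≈ 8.548
Smallest integer k satisfying the bound: 9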